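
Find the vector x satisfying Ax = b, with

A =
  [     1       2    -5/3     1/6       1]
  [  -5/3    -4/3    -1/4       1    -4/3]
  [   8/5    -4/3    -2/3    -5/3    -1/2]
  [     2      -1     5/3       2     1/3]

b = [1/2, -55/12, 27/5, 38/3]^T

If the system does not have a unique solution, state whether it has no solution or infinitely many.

Row-reduce:
R2 ← R2 + 5/3·R1.
R3 ← R3 − 8/5·R1.
R4 ← R4 − 2·R1.
R2 ← R2 / (2).
R1 ← R1 − 2·R2.
R3 ← R3 + 68/15·R2.
R4 ← R4 + 5·R2.
R3 ← R3 / (-1313/270).
R1 ← R1 − 49/36·R3.
R2 ← R2 + 109/72·R3.
R4 ← R4 + 185/72·R3.
R4 ← R4 / (5275/1212).
R1 ← R1 + 85/101·R4.
R2 ← R2 − 137/404·R4.
R3 ← R3 + 20/101·R4.
Rank is 4 with 5 unknowns, leaving x_5 free.

infinitely many solutions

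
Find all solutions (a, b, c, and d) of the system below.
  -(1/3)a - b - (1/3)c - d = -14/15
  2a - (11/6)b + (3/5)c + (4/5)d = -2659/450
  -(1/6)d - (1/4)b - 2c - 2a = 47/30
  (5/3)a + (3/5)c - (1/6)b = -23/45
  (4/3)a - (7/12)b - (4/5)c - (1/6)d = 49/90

Row-reduce the augmented matrix:
R1 ← R1 / (-1/3).
R2 ← R2 − 2·R1.
R3 ← R3 + 2·R1.
R4 ← R4 − 5/3·R1.
R5 ← R5 − 4/3·R1.
R2 ← R2 / (-47/6).
R1 ← R1 − 3·R2.
R3 ← R3 − 23/4·R2.
R4 ← R4 + 31/6·R2.
R5 ← R5 + 55/12·R2.
R3 ← R3 / (-483/470).
R1 ← R1 − 109/235·R3.
R2 ← R2 − 42/235·R3.
R4 ← R4 + 101/705·R3.
R5 ← R5 + 1853/1410·R3.
R4 ← R4 / (-40238/21735).
R1 ← R1 − 2780/1449·R4.
R2 ← R2 − 70/69·R4.
R3 ← R3 + 2843/1449·R4.
R5 ← R5 + 80476/21735·R4.
R5 reduces to 0 = 0, so the extra equation is consistent.
Reading off the reduced rows gives a = 1/2, b = 8/3, c = -3/2, d = -7/5.

a = 1/2, b = 8/3, c = -3/2, d = -7/5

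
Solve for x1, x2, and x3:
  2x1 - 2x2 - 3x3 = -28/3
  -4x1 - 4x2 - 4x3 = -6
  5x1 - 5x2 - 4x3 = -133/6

Row-reduce the augmented matrix:
R1 ← R1 / (2).
R2 ← R2 + 4·R1.
R3 ← R3 − 5·R1.
R2 ← R2 / (-8).
R1 ← R1 + 1·R2.
R3 ← R3 / (7/2).
R1 ← R1 + 1/4·R3.
R2 ← R2 − 5/4·R3.
Reading off the reduced rows gives x1 = -3/2, x2 = 8/3, x3 = 1/3.

x1 = -3/2, x2 = 8/3, x3 = 1/3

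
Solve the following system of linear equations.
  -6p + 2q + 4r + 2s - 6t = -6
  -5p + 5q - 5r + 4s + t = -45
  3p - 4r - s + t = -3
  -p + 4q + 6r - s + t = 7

infinitely many solutions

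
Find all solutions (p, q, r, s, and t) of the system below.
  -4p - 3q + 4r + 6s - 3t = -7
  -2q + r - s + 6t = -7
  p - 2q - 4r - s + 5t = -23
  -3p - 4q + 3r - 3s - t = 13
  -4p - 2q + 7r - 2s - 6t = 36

infinitely many solutions

Row-reduce:
R1 ← R1 / (-4).
R3 ← R3 − 1·R1.
R4 ← R4 + 3·R1.
R5 ← R5 + 4·R1.
R2 ← R2 / (-2).
R1 ← R1 − 3/4·R2.
R3 ← R3 + 11/4·R2.
R4 ← R4 + 7/4·R2.
R5 ← R5 − 1·R2.
R3 ← R3 / (-35/8).
R1 ← R1 + 5/8·R3.
R2 ← R2 + 1/2·R3.
R4 ← R4 + 7/8·R3.
R5 ← R5 − 7/2·R3.
R4 ← R4 / (-7).
R1 ← R1 + 15/7·R4.
R2 ← R2 − 2/7·R4.
R3 ← R3 + 3/7·R4.
R5 ← R5 + 7·R4.
Rank is 4 with 5 unknowns, leaving t free.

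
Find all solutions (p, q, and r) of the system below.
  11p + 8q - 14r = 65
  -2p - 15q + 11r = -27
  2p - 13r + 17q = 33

p = 1, q = -2, r = -5

Row-reduce the augmented matrix:
R1 ← R1 / (11).
R2 ← R2 + 2·R1.
R3 ← R3 − 2·R1.
R2 ← R2 / (-149/11).
R1 ← R1 − 8/11·R2.
R3 ← R3 − 171/11·R2.
R3 ← R3 / (-112/149).
R1 ← R1 + 122/149·R3.
R2 ← R2 + 93/149·R3.
Reading off the reduced rows gives p = 1, q = -2, r = -5.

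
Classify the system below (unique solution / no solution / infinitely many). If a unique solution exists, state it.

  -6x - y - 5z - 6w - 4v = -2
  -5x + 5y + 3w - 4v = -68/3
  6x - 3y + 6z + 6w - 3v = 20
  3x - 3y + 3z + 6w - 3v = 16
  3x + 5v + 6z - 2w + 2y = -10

x = 7/3, y = -3, z = -1, w = 0, v = -1

Row-reduce the augmented matrix:
R1 ← R1 / (-6).
R2 ← R2 + 5·R1.
R3 ← R3 − 6·R1.
R4 ← R4 − 3·R1.
R5 ← R5 − 3·R1.
R2 ← R2 / (35/6).
R1 ← R1 − 1/6·R2.
R3 ← R3 + 4·R2.
R4 ← R4 + 7/2·R2.
R5 ← R5 − 3/2·R2.
R3 ← R3 / (27/7).
R1 ← R1 − 5/7·R3.
R2 ← R2 − 5/7·R3.
R4 ← R4 − 3·R3.
R5 ← R5 − 17/7·R3.
R4 ← R4 / (53/15).
R1 ← R1 + 11/45·R4.
R2 ← R2 − 16/45·R4.
R3 ← R3 − 64/45·R4.
R5 ← R5 + 473/45·R4.
R5 ← R5 / (480/53).
R1 ← R1 − 111/53·R5.
R2 ← R2 − 65/53·R5.
R3 ← R3 + 111/53·R5.
R4 ← R4 − 6/53·R5.
Reading off the reduced rows gives x = 7/3, y = -3, z = -1, w = 0, v = -1.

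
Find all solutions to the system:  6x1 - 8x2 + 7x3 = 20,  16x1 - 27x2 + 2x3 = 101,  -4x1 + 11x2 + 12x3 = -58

Row-reduce:
R1 ← R1 / (6).
R2 ← R2 − 16·R1.
R3 ← R3 + 4·R1.
R2 ← R2 / (-17/3).
R1 ← R1 + 4/3·R2.
R3 ← R3 − 17/3·R2.
Row 3 reduces to 0 = 3, a contradiction. The system is inconsistent.

no solution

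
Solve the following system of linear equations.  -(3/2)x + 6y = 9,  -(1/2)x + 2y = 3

Row-reduce:
R1 ← R1 / (-3/2).
R2 ← R2 + 1/2·R1.
Rank is 1 with 2 unknowns, leaving y free.

infinitely many solutions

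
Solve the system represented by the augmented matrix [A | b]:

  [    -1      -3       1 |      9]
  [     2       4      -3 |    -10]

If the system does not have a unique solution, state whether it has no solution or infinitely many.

Row-reduce:
R1 ← R1 / (-1).
R2 ← R2 − 2·R1.
R2 ← R2 / (-2).
R1 ← R1 − 3·R2.
Rank is 2 with 3 unknowns, leaving x_3 free.

infinitely many solutions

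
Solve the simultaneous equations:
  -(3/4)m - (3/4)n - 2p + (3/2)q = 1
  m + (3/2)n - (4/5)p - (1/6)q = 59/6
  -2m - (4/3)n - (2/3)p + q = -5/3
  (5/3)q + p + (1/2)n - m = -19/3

Row-reduce the augmented matrix:
R1 ← R1 / (-3/4).
R2 ← R2 − 1·R1.
R3 ← R3 + 2·R1.
R4 ← R4 + 1·R1.
R2 ← R2 / (1/2).
R1 ← R1 − 1·R2.
R3 ← R3 − 2/3·R2.
R4 ← R4 − 3/2·R2.
R3 ← R3 / (418/45).
R1 ← R1 − 48/5·R3.
R2 ← R2 + 104/15·R3.
R4 ← R4 − 211/15·R3.
R4 ← R4 / (504/209).
R1 ← R1 + 25/627·R4.
R2 ← R2 + 83/209·R4.
R3 ← R3 + 245/418·R4.
Reading off the reduced rows gives m = -4, n = 6, p = -5, q = -5.

m = -4, n = 6, p = -5, q = -5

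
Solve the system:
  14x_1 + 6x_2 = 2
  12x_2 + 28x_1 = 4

Row-reduce:
R1 ← R1 / (14).
R2 ← R2 − 28·R1.
Rank is 1 with 2 unknowns, leaving x_2 free.

infinitely many solutions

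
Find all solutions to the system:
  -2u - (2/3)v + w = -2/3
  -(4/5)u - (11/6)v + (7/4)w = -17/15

infinitely many solutions

Row-reduce:
R1 ← R1 / (-2).
R2 ← R2 + 4/5·R1.
R2 ← R2 / (-47/30).
R1 ← R1 − 1/3·R2.
Rank is 2 with 3 unknowns, leaving w free.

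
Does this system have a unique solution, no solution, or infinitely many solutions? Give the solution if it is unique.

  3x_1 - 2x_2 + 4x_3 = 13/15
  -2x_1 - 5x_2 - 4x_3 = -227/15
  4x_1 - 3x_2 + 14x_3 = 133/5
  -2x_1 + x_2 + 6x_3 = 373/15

Row-reduce the augmented matrix:
R1 ← R1 / (3).
R2 ← R2 + 2·R1.
R3 ← R3 − 4·R1.
R4 ← R4 + 2·R1.
R2 ← R2 / (-19/3).
R1 ← R1 + 2/3·R2.
R3 ← R3 + 1/3·R2.
R4 ← R4 + 1/3·R2.
R3 ← R3 / (166/19).
R1 ← R1 − 28/19·R3.
R2 ← R2 − 4/19·R3.
R4 ← R4 − 166/19·R3.
R4 reduces to 0 = 0, so the extra equation is consistent.
Reading off the reduced rows gives x_1 = -13/5, x_2 = 5/3, x_3 = 3.

x_1 = -13/5, x_2 = 5/3, x_3 = 3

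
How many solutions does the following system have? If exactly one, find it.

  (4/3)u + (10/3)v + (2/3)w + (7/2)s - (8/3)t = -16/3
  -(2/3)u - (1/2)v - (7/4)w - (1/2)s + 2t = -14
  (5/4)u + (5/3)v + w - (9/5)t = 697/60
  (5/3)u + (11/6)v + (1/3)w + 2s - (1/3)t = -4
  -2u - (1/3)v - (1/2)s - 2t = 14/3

Row-reduce:
R1 ← R1 / (4/3).
R2 ← R2 + 2/3·R1.
R3 ← R3 − 5/4·R1.
R4 ← R4 − 5/3·R1.
R5 ← R5 + 2·R1.
R2 ← R2 / (7/6).
R1 ← R1 − 5/2·R2.
R3 ← R3 + 35/24·R2.
R4 ← R4 + 7/3·R2.
R5 ← R5 − 14/3·R2.
R3 ← R3 / (-67/48).
R1 ← R1 − 99/28·R3.
R2 ← R2 + 17/14·R3.
R4 ← R4 + 10/3·R3.
R5 ← R5 − 20/3·R3.
R4 ← R4 / (2267/536).
R1 ← R1 + 2067/469·R4.
R2 ← R2 − 4815/1876·R4.
R3 ← R3 − 165/134·R4.
R5 ← R5 + 2267/268·R4.
Row 5 reduces to 0 = 2, a contradiction. The system is inconsistent.

no solution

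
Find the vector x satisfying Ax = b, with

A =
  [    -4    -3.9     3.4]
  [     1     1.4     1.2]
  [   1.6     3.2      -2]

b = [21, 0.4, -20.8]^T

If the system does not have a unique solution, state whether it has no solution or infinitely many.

Row-reduce the augmented matrix:
R1 ← R1 / (-4).
R2 ← R2 − 1·R1.
R3 ← R3 − 8/5·R1.
R2 ← R2 / (17/40).
R1 ← R1 − 39/40·R2.
R3 ← R3 − 41/25·R2.
R3 ← R3 / (-3634/425).
R1 ← R1 + 472/85·R3.
R2 ← R2 − 82/17·R3.
Reading off the reduced rows gives x_1 = 4, x_2 = -6, x_3 = 4.

x_1 = 4, x_2 = -6, x_3 = 4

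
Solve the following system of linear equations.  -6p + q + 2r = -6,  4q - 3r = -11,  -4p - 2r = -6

p = 1, q = -2, r = 1

Row-reduce the augmented matrix:
R1 ← R1 / (-6).
R3 ← R3 + 4·R1.
R2 ← R2 / (4).
R1 ← R1 + 1/6·R2.
R3 ← R3 + 2/3·R2.
R3 ← R3 / (-23/6).
R1 ← R1 + 11/24·R3.
R2 ← R2 + 3/4·R3.
Reading off the reduced rows gives p = 1, q = -2, r = 1.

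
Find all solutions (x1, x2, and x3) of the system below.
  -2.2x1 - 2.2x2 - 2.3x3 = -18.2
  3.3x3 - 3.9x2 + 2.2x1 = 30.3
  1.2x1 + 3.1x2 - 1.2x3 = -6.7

x1 = 3, x2 = -1, x3 = 6

Row-reduce the augmented matrix:
R1 ← R1 / (-11/5).
R2 ← R2 − 11/5·R1.
R3 ← R3 − 6/5·R1.
R2 ← R2 / (-61/10).
R1 ← R1 − 1·R2.
R3 ← R3 − 19/10·R2.
R3 ← R3 / (-1438/671).
R1 ← R1 − 1623/1342·R3.
R2 ← R2 + 10/61·R3.
Reading off the reduced rows gives x1 = 3, x2 = -1, x3 = 6.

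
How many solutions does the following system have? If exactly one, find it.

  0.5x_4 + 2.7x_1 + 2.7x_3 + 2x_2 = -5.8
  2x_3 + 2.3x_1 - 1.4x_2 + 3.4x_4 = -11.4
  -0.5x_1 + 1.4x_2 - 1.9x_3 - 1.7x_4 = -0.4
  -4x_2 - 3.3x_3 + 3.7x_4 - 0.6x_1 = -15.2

x_1 = -2, x_2 = -3, x_3 = 3, x_4 = -5

Row-reduce the augmented matrix:
R1 ← R1 / (27/10).
R2 ← R2 − 23/10·R1.
R3 ← R3 + 1/2·R1.
R4 ← R4 + 3/5·R1.
R2 ← R2 / (-419/135).
R1 ← R1 − 20/27·R2.
R3 ← R3 − 239/135·R2.
R4 ← R4 + 32/9·R2.
R3 ← R3 / (-6583/4190).
R1 ← R1 − 389/419·R3.
R2 ← R2 − 81/838·R3.
R4 ← R4 + 9873/4190·R3.
R4 ← R4 / (1781/6583).
R1 ← R1 − 6238/6583·R4.
R2 ← R2 + 6272/6583·R4.
R3 ← R3 + 373/6583·R4.
Reading off the reduced rows gives x_1 = -2, x_2 = -3, x_3 = 3, x_4 = -5.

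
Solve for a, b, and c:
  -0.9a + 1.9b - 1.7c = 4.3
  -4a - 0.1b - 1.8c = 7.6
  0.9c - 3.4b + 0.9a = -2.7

a = -1, b = 0, c = -2

Row-reduce the augmented matrix:
R1 ← R1 / (-9/10).
R2 ← R2 + 4·R1.
R3 ← R3 − 9/10·R1.
R2 ← R2 / (-769/90).
R1 ← R1 + 19/9·R2.
R3 ← R3 + 3/2·R2.
R3 ← R3 / (-6961/3845).
R1 ← R1 − 359/769·R3.
R2 ← R2 + 518/769·R3.
Reading off the reduced rows gives a = -1, b = 0, c = -2.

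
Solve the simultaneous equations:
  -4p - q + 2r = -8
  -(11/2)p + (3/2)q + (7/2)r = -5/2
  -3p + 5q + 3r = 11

Row-reduce:
R1 ← R1 / (-4).
R2 ← R2 + 11/2·R1.
R3 ← R3 + 3·R1.
R2 ← R2 / (23/8).
R1 ← R1 − 1/4·R2.
R3 ← R3 − 23/4·R2.
Rank is 2 with 3 unknowns, leaving r free.

infinitely many solutions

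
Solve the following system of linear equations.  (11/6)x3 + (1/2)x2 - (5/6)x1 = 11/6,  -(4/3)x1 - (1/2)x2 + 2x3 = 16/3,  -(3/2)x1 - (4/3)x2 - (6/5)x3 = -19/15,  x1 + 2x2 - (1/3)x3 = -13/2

no solution

Row-reduce:
R1 ← R1 / (-5/6).
R2 ← R2 + 4/3·R1.
R3 ← R3 + 3/2·R1.
R4 ← R4 − 1·R1.
R2 ← R2 / (-13/10).
R1 ← R1 + 3/5·R2.
R3 ← R3 + 67/30·R2.
R4 ← R4 − 13/5·R2.
R3 ← R3 / (-3389/1170).
R1 ← R1 + 23/13·R3.
R2 ← R2 − 28/39·R3.
Row 4 reduces to 0 = 1/2, a contradiction. The system is inconsistent.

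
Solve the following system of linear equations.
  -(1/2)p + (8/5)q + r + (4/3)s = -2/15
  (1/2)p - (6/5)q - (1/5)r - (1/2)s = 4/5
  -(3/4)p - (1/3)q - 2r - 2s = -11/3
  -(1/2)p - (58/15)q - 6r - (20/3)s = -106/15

infinitely many solutions

Row-reduce:
R1 ← R1 / (-1/2).
R2 ← R2 − 1/2·R1.
R3 ← R3 + 3/4·R1.
R4 ← R4 + 1/2·R1.
R2 ← R2 / (2/5).
R1 ← R1 + 16/5·R2.
R3 ← R3 + 41/15·R2.
R4 ← R4 + 82/15·R2.
R3 ← R3 / (59/30).
R1 ← R1 − 22/5·R3.
R2 ← R2 − 2·R3.
R4 ← R4 − 59/15·R3.
Rank is 3 with 4 unknowns, leaving s free.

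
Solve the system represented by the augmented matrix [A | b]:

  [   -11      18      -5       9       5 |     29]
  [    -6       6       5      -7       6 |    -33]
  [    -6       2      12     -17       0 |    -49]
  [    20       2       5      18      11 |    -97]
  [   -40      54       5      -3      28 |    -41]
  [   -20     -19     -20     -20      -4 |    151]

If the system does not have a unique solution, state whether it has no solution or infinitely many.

Row-reduce the augmented matrix:
R1 ← R1 / (-11).
R2 ← R2 + 6·R1.
R3 ← R3 + 6·R1.
R4 ← R4 − 20·R1.
R5 ← R5 + 40·R1.
R6 ← R6 + 20·R1.
R2 ← R2 / (-42/11).
R1 ← R1 + 18/11·R2.
R3 ← R3 + 86/11·R2.
R4 ← R4 − 382/11·R2.
R5 ← R5 + 126/11·R2.
R6 ← R6 + 569/11·R2.
R3 ← R3 / (-23/21).
R1 ← R1 + 20/7·R3.
R2 ← R2 + 85/42·R3.
R4 ← R4 − 1390/21·R3.
R6 ← R6 + 4855/42·R3.
R4 ← R4 / (1741/23).
R1 ← R1 + 50/23·R4.
R2 ← R2 + 67/46·R4.
R3 ← R3 + 52/23·R4.
R6 ← R6 + 6273/46·R4.
Swap R5 and R6.
R5 ← R5 / (3369/3482).
R1 ← R1 − 13591/1741·R5.
R2 ← R2 − 22843/3482·R5.
R3 ← R3 + 12050/1741·R5.
R4 ← R4 + 11959/1741·R5.
R6 reduces to 0 = 0, so the extra equation is consistent.
Reading off the reduced rows gives x_1 = -3, x_2 = -1, x_3 = -4, x_4 = 1, x_5 = -3.

x_1 = -3, x_2 = -1, x_3 = -4, x_4 = 1, x_5 = -3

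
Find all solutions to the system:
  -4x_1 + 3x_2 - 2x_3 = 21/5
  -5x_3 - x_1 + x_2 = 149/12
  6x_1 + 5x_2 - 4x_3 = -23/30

x_1 = -3/4, x_2 = -4/3, x_3 = -13/5

Row-reduce the augmented matrix:
R1 ← R1 / (-4).
R2 ← R2 + 1·R1.
R3 ← R3 − 6·R1.
R2 ← R2 / (1/4).
R1 ← R1 + 3/4·R2.
R3 ← R3 − 19/2·R2.
R3 ← R3 / (164).
R1 ← R1 + 13·R3.
R2 ← R2 + 18·R3.
Reading off the reduced rows gives x_1 = -3/4, x_2 = -4/3, x_3 = -13/5.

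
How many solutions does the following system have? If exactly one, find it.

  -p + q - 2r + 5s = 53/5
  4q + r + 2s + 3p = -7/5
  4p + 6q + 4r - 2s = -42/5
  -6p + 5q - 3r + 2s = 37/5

Row-reduce the augmented matrix:
R1 ← R1 / (-1).
R2 ← R2 − 3·R1.
R3 ← R3 − 4·R1.
R4 ← R4 + 6·R1.
R2 ← R2 / (7).
R1 ← R1 + 1·R2.
R3 ← R3 − 10·R2.
R4 ← R4 + 1·R2.
R3 ← R3 / (22/7).
R1 ← R1 − 9/7·R3.
R2 ← R2 + 5/7·R3.
R4 ← R4 − 58/7·R3.
R4 ← R4 / (-9).
R2 ← R2 − 1·R4.
R3 ← R3 + 2·R4.
Reading off the reduced rows gives p = -12/5, q = -4/5, r = 3, s = 3.

p = -12/5, q = -4/5, r = 3, s = 3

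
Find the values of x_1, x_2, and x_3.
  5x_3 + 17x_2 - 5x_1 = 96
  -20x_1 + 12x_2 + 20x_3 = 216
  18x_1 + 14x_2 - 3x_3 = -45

Row-reduce the augmented matrix:
R1 ← R1 / (-5).
R2 ← R2 + 20·R1.
R3 ← R3 − 18·R1.
R2 ← R2 / (-56).
R1 ← R1 + 17/5·R2.
R3 ← R3 − 376/5·R2.
R3 ← R3 / (15).
R1 ← R1 + 1·R3.
Reading off the reduced rows gives x_1 = -4, x_2 = 3, x_3 = 5.

x_1 = -4, x_2 = 3, x_3 = 5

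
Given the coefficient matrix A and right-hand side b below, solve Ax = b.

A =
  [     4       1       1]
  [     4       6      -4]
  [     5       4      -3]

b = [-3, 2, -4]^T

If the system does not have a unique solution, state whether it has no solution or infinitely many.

x_1 = -2, x_2 = 3, x_3 = 2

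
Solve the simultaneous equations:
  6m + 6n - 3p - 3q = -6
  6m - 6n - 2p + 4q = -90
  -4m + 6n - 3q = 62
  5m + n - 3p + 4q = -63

m = -5, n = 4, p = 6, q = -6

Row-reduce the augmented matrix:
R1 ← R1 / (6).
R2 ← R2 − 6·R1.
R3 ← R3 + 4·R1.
R4 ← R4 − 5·R1.
R2 ← R2 / (-12).
R1 ← R1 − 1·R2.
R3 ← R3 − 10·R2.
R4 ← R4 + 4·R2.
R3 ← R3 / (-7/6).
R1 ← R1 + 5/12·R3.
R2 ← R2 + 1/12·R3.
R4 ← R4 + 5/6·R3.
R4 ← R4 / (25/7).
R1 ← R1 + 3/14·R4.
R2 ← R2 + 9/14·R4.
R3 ← R3 + 5/7·R4.
Reading off the reduced rows gives m = -5, n = 4, p = 6, q = -6.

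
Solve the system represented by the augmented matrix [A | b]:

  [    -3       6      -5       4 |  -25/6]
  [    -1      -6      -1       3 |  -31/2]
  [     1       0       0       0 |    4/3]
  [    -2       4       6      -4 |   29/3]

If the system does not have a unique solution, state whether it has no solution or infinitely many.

x_1 = 4/3, x_2 = 5/4, x_3 = -1/3, x_4 = -7/3

Row-reduce the augmented matrix:
R1 ← R1 / (-3).
R2 ← R2 + 1·R1.
R3 ← R3 − 1·R1.
R4 ← R4 + 2·R1.
R2 ← R2 / (-8).
R1 ← R1 + 2·R2.
R3 ← R3 − 2·R2.
R3 ← R3 / (-3/2).
R1 ← R1 − 3/2·R3.
R2 ← R2 + 1/12·R3.
R4 ← R4 − 28/3·R3.
R4 ← R4 / (38/9).
R2 ← R2 + 11/36·R4.
R3 ← R3 + 7/6·R4.
Reading off the reduced rows gives x_1 = 4/3, x_2 = 5/4, x_3 = -1/3, x_4 = -7/3.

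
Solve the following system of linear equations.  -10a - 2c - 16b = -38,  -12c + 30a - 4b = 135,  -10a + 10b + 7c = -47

no solution

Row-reduce:
R1 ← R1 / (-10).
R2 ← R2 − 30·R1.
R3 ← R3 + 10·R1.
R2 ← R2 / (-52).
R1 ← R1 − 8/5·R2.
R3 ← R3 − 26·R2.
Row 3 reduces to 0 = 3/2, a contradiction. The system is inconsistent.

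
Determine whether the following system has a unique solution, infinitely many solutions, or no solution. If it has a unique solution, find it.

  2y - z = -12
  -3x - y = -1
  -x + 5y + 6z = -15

x = 2, y = -5, z = 2

Row-reduce the augmented matrix:
Swap R1 and R2.
R1 ← R1 / (-3).
R3 ← R3 + 1·R1.
R2 ← R2 / (2).
R1 ← R1 − 1/3·R2.
R3 ← R3 − 16/3·R2.
R3 ← R3 / (26/3).
R1 ← R1 − 1/6·R3.
R2 ← R2 + 1/2·R3.
Reading off the reduced rows gives x = 2, y = -5, z = 2.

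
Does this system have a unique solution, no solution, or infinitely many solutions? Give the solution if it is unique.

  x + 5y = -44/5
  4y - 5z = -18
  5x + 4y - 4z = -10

x = 6/5, y = -2, z = 2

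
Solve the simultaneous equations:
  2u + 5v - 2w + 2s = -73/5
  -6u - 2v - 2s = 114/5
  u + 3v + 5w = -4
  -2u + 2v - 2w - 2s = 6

u = -3, v = -1, w = 2/5, s = -7/5

Row-reduce the augmented matrix:
R1 ← R1 / (2).
R2 ← R2 + 6·R1.
R3 ← R3 − 1·R1.
R4 ← R4 + 2·R1.
R2 ← R2 / (13).
R1 ← R1 − 5/2·R2.
R3 ← R3 − 1/2·R2.
R4 ← R4 − 7·R2.
R3 ← R3 / (81/13).
R1 ← R1 − 2/13·R3.
R2 ← R2 + 6/13·R3.
R4 ← R4 + 10/13·R3.
R4 ← R4 / (-62/27).
R1 ← R1 − 7/27·R4.
R2 ← R2 − 2/9·R4.
R3 ← R3 + 5/27·R4.
Reading off the reduced rows gives u = -3, v = -1, w = 2/5, s = -7/5.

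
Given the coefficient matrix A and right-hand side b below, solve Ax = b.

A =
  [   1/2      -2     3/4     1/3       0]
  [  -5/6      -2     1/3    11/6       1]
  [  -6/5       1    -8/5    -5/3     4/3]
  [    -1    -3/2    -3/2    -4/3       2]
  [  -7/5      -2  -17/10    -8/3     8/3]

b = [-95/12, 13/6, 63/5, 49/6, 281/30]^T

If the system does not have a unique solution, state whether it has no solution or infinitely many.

infinitely many solutions

Row-reduce:
R1 ← R1 / (1/2).
R2 ← R2 + 5/6·R1.
R3 ← R3 + 6/5·R1.
R4 ← R4 + 1·R1.
R5 ← R5 + 7/5·R1.
R2 ← R2 / (-16/3).
R1 ← R1 + 4·R2.
R3 ← R3 + 19/5·R2.
R4 ← R4 + 11/2·R2.
R5 ← R5 + 38/5·R2.
R3 ← R3 / (-297/320).
R1 ← R1 − 5/16·R3.
R2 ← R2 + 19/64·R3.
R4 ← R4 + 209/128·R3.
R5 ← R5 + 297/160·R3.
R4 ← R4 / (25/18).
R1 ← R1 + 197/99·R4.
R2 ← R2 − 37/99·R4.
R3 ← R3 − 274/99·R4.
Rank is 4 with 5 unknowns, leaving x_5 free.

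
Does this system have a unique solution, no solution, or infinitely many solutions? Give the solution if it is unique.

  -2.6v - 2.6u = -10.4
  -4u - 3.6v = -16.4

u = 5, v = -1

Row-reduce the augmented matrix:
R1 ← R1 / (-13/5).
R2 ← R2 + 4·R1.
R2 ← R2 / (2/5).
R1 ← R1 − 1·R2.
Reading off the reduced rows gives u = 5, v = -1.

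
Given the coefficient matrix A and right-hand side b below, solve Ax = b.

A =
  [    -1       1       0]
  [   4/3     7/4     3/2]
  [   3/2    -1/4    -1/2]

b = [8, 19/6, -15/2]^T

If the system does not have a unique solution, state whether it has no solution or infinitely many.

Row-reduce the augmented matrix:
R1 ← R1 / (-1).
R2 ← R2 − 4/3·R1.
R3 ← R3 − 3/2·R1.
R2 ← R2 / (37/12).
R1 ← R1 + 1·R2.
R3 ← R3 − 5/4·R2.
R3 ← R3 / (-41/37).
R1 ← R1 − 18/37·R3.
R2 ← R2 − 18/37·R3.
Reading off the reduced rows gives x_1 = -4, x_2 = 4, x_3 = 1.

x_1 = -4, x_2 = 4, x_3 = 1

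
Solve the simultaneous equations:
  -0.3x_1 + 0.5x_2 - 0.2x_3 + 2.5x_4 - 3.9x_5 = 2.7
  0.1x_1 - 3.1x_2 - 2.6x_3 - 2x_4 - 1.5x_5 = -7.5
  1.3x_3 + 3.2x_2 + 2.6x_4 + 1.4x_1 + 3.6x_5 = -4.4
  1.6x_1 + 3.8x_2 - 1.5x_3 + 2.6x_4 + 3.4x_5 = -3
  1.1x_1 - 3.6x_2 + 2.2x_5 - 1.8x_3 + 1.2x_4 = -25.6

Row-reduce the augmented matrix:
R1 ← R1 / (-3/10).
R2 ← R2 − 1/10·R1.
R3 ← R3 − 7/5·R1.
R4 ← R4 − 8/5·R1.
R5 ← R5 − 11/10·R1.
R2 ← R2 / (-44/15).
R1 ← R1 + 5/3·R2.
R3 ← R3 − 83/15·R2.
R4 ← R4 − 97/15·R2.
R5 ← R5 + 53/30·R2.
R3 ← R3 / (-513/110).
R1 ← R1 − 24/11·R3.
R2 ← R2 − 10/11·R3.
R4 ← R4 + 929/110·R3.
R5 ← R5 + 51/55·R3.
R4 ← R4 / (-87097/10260).
R1 ← R1 + 2771/1368·R4.
R2 ← R2 − 11285/4104·R4.
R3 ← R3 + 5309/2052·R4.
R5 ← R5 − 118609/13680·R4.
R5 ← R5 / (2715902/435485).
R1 ← R1 − 202338/87097·R5.
R2 ← R2 − 96311/87097·R5.
R3 ← R3 − 41312/87097·R5.
R4 ← R4 + 127548/87097·R5.
Reading off the reduced rows gives x_1 = -6, x_2 = 4, x_3 = 0, x_4 = -2, x_5 = -1.

x_1 = -6, x_2 = 4, x_3 = 0, x_4 = -2, x_5 = -1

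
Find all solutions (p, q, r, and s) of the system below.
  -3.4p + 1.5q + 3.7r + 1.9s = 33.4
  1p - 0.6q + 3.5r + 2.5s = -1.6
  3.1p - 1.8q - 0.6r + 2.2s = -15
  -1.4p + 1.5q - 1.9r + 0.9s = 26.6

p = -6, q = 6, r = -2, s = 6

Row-reduce the augmented matrix:
R1 ← R1 / (-17/5).
R2 ← R2 − 1·R1.
R3 ← R3 − 31/10·R1.
R4 ← R4 + 7/5·R1.
R2 ← R2 / (-27/170).
R1 ← R1 + 15/34·R2.
R3 ← R3 + 147/340·R2.
R4 ← R4 − 15/17·R2.
R3 ← R3 / (-583/60).
R1 ← R1 + 83/6·R3.
R2 ← R2 + 260/9·R3.
R4 ← R4 − 331/15·R3.
R4 ← R4 / (62363/8745).
R1 ← R1 + 1632/583·R4.
R2 ← R2 + 32500/5247·R4.
R3 ← R3 − 791/1749·R4.
Reading off the reduced rows gives p = -6, q = 6, r = -2, s = 6.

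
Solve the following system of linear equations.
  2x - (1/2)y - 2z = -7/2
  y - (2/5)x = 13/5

infinitely many solutions

Row-reduce:
R1 ← R1 / (2).
R2 ← R2 + 2/5·R1.
R2 ← R2 / (9/10).
R1 ← R1 + 1/4·R2.
Rank is 2 with 3 unknowns, leaving z free.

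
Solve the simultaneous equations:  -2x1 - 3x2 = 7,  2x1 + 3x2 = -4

Row-reduce:
R1 ← R1 / (-2).
R2 ← R2 − 2·R1.
Row 2 reduces to 0 = 3, a contradiction. The system is inconsistent.

no solution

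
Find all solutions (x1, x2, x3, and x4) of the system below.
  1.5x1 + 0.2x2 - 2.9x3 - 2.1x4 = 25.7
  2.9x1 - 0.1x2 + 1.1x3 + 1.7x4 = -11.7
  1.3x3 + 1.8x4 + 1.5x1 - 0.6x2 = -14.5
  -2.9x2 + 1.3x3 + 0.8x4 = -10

Row-reduce the augmented matrix:
R1 ← R1 / (3/2).
R2 ← R2 − 29/10·R1.
R3 ← R3 − 3/2·R1.
R2 ← R2 / (-73/150).
R1 ← R1 − 2/15·R2.
R3 ← R3 + 4/5·R2.
R4 ← R4 + 29/10·R2.
R3 ← R3 / (-2491/365).
R1 ← R1 + 7/73·R3.
R2 ← R2 + 1006/73·R3.
R4 ← R4 + 5645/146·R3.
R4 ← R4 / (-98423/49820).
R1 ← R1 − 1277/4982·R4.
R2 ← R2 + 1473/2491·R4.
R3 ← R3 − 4065/4982·R4.
Reading off the reduced rows gives x1 = 1, x2 = 0, x3 = -4, x4 = -6.

x1 = 1, x2 = 0, x3 = -4, x4 = -6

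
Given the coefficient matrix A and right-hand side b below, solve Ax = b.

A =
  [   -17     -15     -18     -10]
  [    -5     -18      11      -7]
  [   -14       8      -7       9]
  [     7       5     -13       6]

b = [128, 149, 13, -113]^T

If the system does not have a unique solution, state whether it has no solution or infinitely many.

x_1 = -6, x_2 = -4, x_3 = 3, x_4 = -2

Row-reduce the augmented matrix:
R1 ← R1 / (-17).
R2 ← R2 + 5·R1.
R3 ← R3 + 14·R1.
R4 ← R4 − 7·R1.
R2 ← R2 / (-231/17).
R1 ← R1 − 15/17·R2.
R3 ← R3 − 346/17·R2.
R4 ← R4 + 20/17·R2.
R3 ← R3 / (7445/231).
R1 ← R1 − 163/77·R3.
R2 ← R2 + 277/231·R3.
R4 ← R4 + 5041/231·R3.
R4 ← R4 / (72867/7445).
R1 ← R1 + 3038/7445·R4.
R2 ← R2 − 5314/7445·R4.
R3 ← R3 − 2577/7445·R4.
Reading off the reduced rows gives x_1 = -6, x_2 = -4, x_3 = 3, x_4 = -2.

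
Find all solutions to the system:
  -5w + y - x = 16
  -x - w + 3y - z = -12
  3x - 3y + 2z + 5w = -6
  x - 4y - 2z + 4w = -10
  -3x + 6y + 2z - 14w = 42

Row-reduce the augmented matrix:
R1 ← R1 / (-1).
R2 ← R2 + 1·R1.
R3 ← R3 − 3·R1.
R4 ← R4 − 1·R1.
R5 ← R5 + 3·R1.
R2 ← R2 / (2).
R1 ← R1 + 1·R2.
R4 ← R4 + 3·R2.
R5 ← R5 − 3·R2.
R3 ← R3 / (2).
R1 ← R1 + 1/2·R3.
R2 ← R2 + 1/2·R3.
R4 ← R4 + 7/2·R3.
R5 ← R5 − 7/2·R3.
R4 ← R4 / (-25/2).
R1 ← R1 − 9/2·R4.
R2 ← R2 + 1/2·R4.
R3 ← R3 + 5·R4.
R5 ← R5 − 25/2·R4.
R5 reduces to 0 = 0, so the extra equation is consistent.
Reading off the reduced rows gives x = -6, y = -5, z = 6, w = -3.

x = -6, y = -5, z = 6, w = -3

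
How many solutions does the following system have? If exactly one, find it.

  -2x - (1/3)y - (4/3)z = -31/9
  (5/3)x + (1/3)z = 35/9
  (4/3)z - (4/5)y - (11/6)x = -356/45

Row-reduce the augmented matrix:
R1 ← R1 / (-2).
R2 ← R2 − 5/3·R1.
R3 ← R3 + 11/6·R1.
R2 ← R2 / (-5/18).
R1 ← R1 − 1/6·R2.
R3 ← R3 + 89/180·R2.
R3 ← R3 / (197/50).
R1 ← R1 − 1/5·R3.
R2 ← R2 − 14/5·R3.
Reading off the reduced rows gives x = 8/3, y = 1, z = -5/3.

x = 8/3, y = 1, z = -5/3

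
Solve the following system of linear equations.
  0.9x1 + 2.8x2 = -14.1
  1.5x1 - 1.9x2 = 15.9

Row-reduce the augmented matrix:
R1 ← R1 / (9/10).
R2 ← R2 − 3/2·R1.
R2 ← R2 / (-197/30).
R1 ← R1 − 28/9·R2.
Reading off the reduced rows gives x1 = 3, x2 = -6.

x1 = 3, x2 = -6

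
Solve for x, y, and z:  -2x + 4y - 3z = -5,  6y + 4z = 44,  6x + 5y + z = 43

x = 3, y = 4, z = 5

Row-reduce the augmented matrix:
R1 ← R1 / (-2).
R3 ← R3 − 6·R1.
R2 ← R2 / (6).
R1 ← R1 + 2·R2.
R3 ← R3 − 17·R2.
R3 ← R3 / (-58/3).
R1 ← R1 − 17/6·R3.
R2 ← R2 − 2/3·R3.
Reading off the reduced rows gives x = 3, y = 4, z = 5.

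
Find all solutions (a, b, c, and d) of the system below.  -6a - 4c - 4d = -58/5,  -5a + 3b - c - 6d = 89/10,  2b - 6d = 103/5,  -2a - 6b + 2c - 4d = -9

a = 13/5, b = 14/5, c = 3/2, d = -5/2

Row-reduce the augmented matrix:
R1 ← R1 / (-6).
R2 ← R2 + 5·R1.
R4 ← R4 + 2·R1.
R2 ← R2 / (3).
R3 ← R3 − 2·R2.
R4 ← R4 + 6·R2.
R3 ← R3 / (-14/9).
R1 ← R1 − 2/3·R3.
R2 ← R2 − 7/9·R3.
R4 ← R4 − 8·R3.
R4 ← R4 / (-208/7).
R1 ← R1 + 8/7·R4.
R2 ← R2 + 3·R4.
R3 ← R3 − 19/7·R4.
Reading off the reduced rows gives a = 13/5, b = 14/5, c = 3/2, d = -5/2.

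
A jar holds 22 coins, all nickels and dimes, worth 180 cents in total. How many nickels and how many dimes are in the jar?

nickels: 8, dimes: 14

Let n = nickels, d = dimes.
  d + n = 22
  5n + 10d = 180
From equation 1: n = 22 − d.
Substitute into equation 2 and solve: d = 14.
Then n = 8.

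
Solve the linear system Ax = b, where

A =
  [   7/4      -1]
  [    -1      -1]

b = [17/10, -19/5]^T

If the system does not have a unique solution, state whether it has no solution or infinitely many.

x_1 = 2, x_2 = 9/5

From equation 1: x_2 = -17/10 + 7/4·x_1.
Substitute into equation 2 and solve: x_1 = 2.
Then x_2 = 9/5.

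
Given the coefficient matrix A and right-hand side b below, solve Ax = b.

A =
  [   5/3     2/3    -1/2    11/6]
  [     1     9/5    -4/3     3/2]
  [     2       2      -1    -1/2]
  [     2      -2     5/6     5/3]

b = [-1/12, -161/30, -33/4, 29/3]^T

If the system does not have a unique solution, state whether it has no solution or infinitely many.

x_1 = 0, x_2 = -11/4, x_3 = 2, x_4 = 3/2

Row-reduce the augmented matrix:
R1 ← R1 / (5/3).
R2 ← R2 − 1·R1.
R3 ← R3 − 2·R1.
R4 ← R4 − 2·R1.
R2 ← R2 / (7/5).
R1 ← R1 − 2/5·R2.
R3 ← R3 − 6/5·R2.
R4 ← R4 + 14/5·R2.
R3 ← R3 / (17/35).
R1 ← R1 + 1/210·R3.
R2 ← R2 + 31/42·R3.
R4 ← R4 + 19/30·R3.
R4 ← R4 / (-755/204).
R1 ← R1 − 65/68·R4.
R2 ← R2 + 295/68·R4.
R3 ← R3 + 213/34·R4.
Reading off the reduced rows gives x_1 = 0, x_2 = -11/4, x_3 = 2, x_4 = 3/2.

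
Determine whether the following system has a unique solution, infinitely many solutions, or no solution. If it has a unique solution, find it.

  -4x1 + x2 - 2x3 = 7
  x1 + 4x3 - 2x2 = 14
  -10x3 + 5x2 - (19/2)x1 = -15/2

no solution

Row-reduce:
R1 ← R1 / (-4).
R2 ← R2 − 1·R1.
R3 ← R3 + 19/2·R1.
R2 ← R2 / (-7/4).
R1 ← R1 + 1/4·R2.
R3 ← R3 − 21/8·R2.
Row 3 reduces to 0 = -1/2, a contradiction. The system is inconsistent.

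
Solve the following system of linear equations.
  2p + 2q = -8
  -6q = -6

p = -5, q = 1

Row-reduce the augmented matrix:
R1 ← R1 / (2).
R2 ← R2 / (-6).
R1 ← R1 − 1·R2.
Reading off the reduced rows gives p = -5, q = 1.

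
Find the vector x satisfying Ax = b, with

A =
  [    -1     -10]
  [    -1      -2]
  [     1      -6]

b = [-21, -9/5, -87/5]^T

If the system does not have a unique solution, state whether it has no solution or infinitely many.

x_1 = -3, x_2 = 12/5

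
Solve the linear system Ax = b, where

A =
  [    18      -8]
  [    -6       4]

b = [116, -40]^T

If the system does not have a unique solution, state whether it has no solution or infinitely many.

x_1 = 6, x_2 = -1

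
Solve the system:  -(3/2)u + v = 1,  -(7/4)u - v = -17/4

u = 1, v = 5/2

Row-reduce the augmented matrix:
R1 ← R1 / (-3/2).
R2 ← R2 + 7/4·R1.
R2 ← R2 / (-13/6).
R1 ← R1 + 2/3·R2.
Reading off the reduced rows gives u = 1, v = 5/2.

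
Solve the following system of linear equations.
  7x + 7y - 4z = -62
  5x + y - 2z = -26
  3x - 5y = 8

Row-reduce:
R1 ← R1 / (7).
R2 ← R2 − 5·R1.
R3 ← R3 − 3·R1.
R2 ← R2 / (-4).
R1 ← R1 − 1·R2.
R3 ← R3 + 8·R2.
Row 3 reduces to 0 = -2, a contradiction. The system is inconsistent.

no solution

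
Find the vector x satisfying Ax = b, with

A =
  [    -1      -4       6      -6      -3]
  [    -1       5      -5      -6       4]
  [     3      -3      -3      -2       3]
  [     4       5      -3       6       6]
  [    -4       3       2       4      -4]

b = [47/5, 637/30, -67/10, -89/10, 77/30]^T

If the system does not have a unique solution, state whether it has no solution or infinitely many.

Row-reduce the augmented matrix:
R1 ← R1 / (-1).
R2 ← R2 + 1·R1.
R3 ← R3 − 3·R1.
R4 ← R4 − 4·R1.
R5 ← R5 + 4·R1.
R2 ← R2 / (9).
R1 ← R1 − 4·R2.
R3 ← R3 + 15·R2.
R4 ← R4 + 11·R2.
R5 ← R5 − 19·R2.
R3 ← R3 / (-10/3).
R1 ← R1 + 10/9·R3.
R2 ← R2 + 11/9·R3.
R4 ← R4 − 68/9·R3.
R5 ← R5 − 11/9·R3.
R4 ← R4 / (-190/3).
R1 ← R1 − 38/3·R4.
R2 ← R2 − 22/3·R4.
R3 ← R3 − 6·R4.
R5 ← R5 − 62/3·R4.
R5 ← R5 / (309/950).
R1 ← R1 − 27/25·R5.
R2 ← R2 − 459/950·R5.
R3 ← R3 + 229/950·R5.
R4 ← R4 + 231/950·R5.
Reading off the reduced rows gives x_1 = 0, x_2 = 5/2, x_3 = 1/3, x_4 = -12/5, x_5 = -1.

x_1 = 0, x_2 = 5/2, x_3 = 1/3, x_4 = -12/5, x_5 = -1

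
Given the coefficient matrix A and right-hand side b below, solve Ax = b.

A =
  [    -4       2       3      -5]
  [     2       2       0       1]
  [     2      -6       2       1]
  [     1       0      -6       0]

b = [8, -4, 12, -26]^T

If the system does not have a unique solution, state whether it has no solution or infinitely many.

x_1 = -2, x_2 = -1, x_3 = 4, x_4 = 2

Row-reduce the augmented matrix:
R1 ← R1 / (-4).
R2 ← R2 − 2·R1.
R3 ← R3 − 2·R1.
R4 ← R4 − 1·R1.
R2 ← R2 / (3).
R1 ← R1 + 1/2·R2.
R3 ← R3 + 5·R2.
R4 ← R4 − 1/2·R2.
R3 ← R3 / (6).
R1 ← R1 + 1/2·R3.
R2 ← R2 − 1/2·R3.
R4 ← R4 + 11/2·R3.
R4 ← R4 / (-14/3).
R1 ← R1 − 2/3·R4.
R2 ← R2 + 1/6·R4.
R3 ← R3 + 2/3·R4.
Reading off the reduced rows gives x_1 = -2, x_2 = -1, x_3 = 4, x_4 = 2.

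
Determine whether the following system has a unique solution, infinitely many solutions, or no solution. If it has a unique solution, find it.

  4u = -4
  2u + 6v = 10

u = -1, v = 2

Row-reduce the augmented matrix:
R1 ← R1 / (4).
R2 ← R2 − 2·R1.
R2 ← R2 / (6).
Reading off the reduced rows gives u = -1, v = 2.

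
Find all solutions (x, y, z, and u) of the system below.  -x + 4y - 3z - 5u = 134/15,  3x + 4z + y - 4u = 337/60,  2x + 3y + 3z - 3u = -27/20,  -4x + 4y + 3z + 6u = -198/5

x = 2, y = -9/4, z = -11/5, u = -8/3

Row-reduce the augmented matrix:
R1 ← R1 / (-1).
R2 ← R2 − 3·R1.
R3 ← R3 − 2·R1.
R4 ← R4 + 4·R1.
R2 ← R2 / (13).
R1 ← R1 + 4·R2.
R3 ← R3 − 11·R2.
R4 ← R4 + 12·R2.
R3 ← R3 / (16/13).
R1 ← R1 − 19/13·R3.
R2 ← R2 + 5/13·R3.
R4 ← R4 − 135/13·R3.
R4 ← R4 / (-35/2).
R1 ← R1 + 9/2·R4.
R2 ← R2 + 1/2·R4.
R3 ← R3 − 5/2·R4.
Reading off the reduced rows gives x = 2, y = -9/4, z = -11/5, u = -8/3.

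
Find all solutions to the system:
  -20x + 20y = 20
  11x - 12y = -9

Row-reduce the augmented matrix:
R1 ← R1 / (-20).
R2 ← R2 − 11·R1.
R2 ← R2 / (-1).
R1 ← R1 + 1·R2.
Reading off the reduced rows gives x = -3, y = -2.

x = -3, y = -2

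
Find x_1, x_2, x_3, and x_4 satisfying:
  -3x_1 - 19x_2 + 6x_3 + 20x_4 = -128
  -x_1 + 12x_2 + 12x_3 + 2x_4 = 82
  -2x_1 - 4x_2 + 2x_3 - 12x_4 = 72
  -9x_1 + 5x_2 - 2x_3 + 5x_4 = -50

Row-reduce the augmented matrix:
R1 ← R1 / (-3).
R2 ← R2 + 1·R1.
R3 ← R3 + 2·R1.
R4 ← R4 + 9·R1.
R2 ← R2 / (55/3).
R1 ← R1 − 19/3·R2.
R3 ← R3 − 26/3·R2.
R4 ← R4 − 62·R2.
R3 ← R3 / (-74/11).
R1 ← R1 + 60/11·R3.
R2 ← R2 − 6/11·R3.
R4 ← R4 + 592/11·R3.
R4 ← R4 / (729/5).
R1 ← R1 − 2534/185·R4.
R2 ← R2 + 394/185·R4.
R3 ← R3 − 636/185·R4.
Reading off the reduced rows gives x_1 = 2, x_2 = 2, x_3 = 6, x_4 = -6.

x_1 = 2, x_2 = 2, x_3 = 6, x_4 = -6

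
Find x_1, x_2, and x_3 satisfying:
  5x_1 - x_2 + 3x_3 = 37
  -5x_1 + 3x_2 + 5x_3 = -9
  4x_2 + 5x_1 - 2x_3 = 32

Row-reduce the augmented matrix:
R1 ← R1 / (5).
R2 ← R2 + 5·R1.
R3 ← R3 − 5·R1.
R2 ← R2 / (2).
R1 ← R1 + 1/5·R2.
R3 ← R3 − 5·R2.
R3 ← R3 / (-25).
R1 ← R1 − 7/5·R3.
R2 ← R2 − 4·R3.
Reading off the reduced rows gives x_1 = 6, x_2 = 2, x_3 = 3.

x_1 = 6, x_2 = 2, x_3 = 3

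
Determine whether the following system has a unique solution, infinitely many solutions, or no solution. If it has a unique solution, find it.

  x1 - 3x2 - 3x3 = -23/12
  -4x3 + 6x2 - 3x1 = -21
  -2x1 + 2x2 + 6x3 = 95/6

x1 = -8/3, x2 = -3, x3 = 11/4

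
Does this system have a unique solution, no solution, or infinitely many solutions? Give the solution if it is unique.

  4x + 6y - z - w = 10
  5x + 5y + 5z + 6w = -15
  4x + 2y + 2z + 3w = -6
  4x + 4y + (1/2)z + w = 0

no solution

Row-reduce:
R1 ← R1 / (4).
R2 ← R2 − 5·R1.
R3 ← R3 − 4·R1.
R4 ← R4 − 4·R1.
R2 ← R2 / (-5/2).
R1 ← R1 − 3/2·R2.
R3 ← R3 + 4·R2.
R4 ← R4 + 2·R2.
R3 ← R3 / (-7).
R1 ← R1 − 7/2·R3.
R2 ← R2 + 5/2·R3.
R4 ← R4 + 7/2·R3.
Row 4 reduces to 0 = -2, a contradiction. The system is inconsistent.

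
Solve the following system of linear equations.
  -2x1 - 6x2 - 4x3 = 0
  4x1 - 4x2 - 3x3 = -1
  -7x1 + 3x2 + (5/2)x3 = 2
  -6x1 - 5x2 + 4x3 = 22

Row-reduce:
R1 ← R1 / (-2).
R2 ← R2 − 4·R1.
R3 ← R3 + 7·R1.
R4 ← R4 + 6·R1.
R2 ← R2 / (-16).
R1 ← R1 − 3·R2.
R3 ← R3 − 24·R2.
R4 ← R4 − 13·R2.
Swap R3 and R4.
R3 ← R3 / (113/16).
R1 ← R1 + 1/16·R3.
R2 ← R2 − 11/16·R3.
Row 4 reduces to 0 = 1/2, a contradiction. The system is inconsistent.

no solution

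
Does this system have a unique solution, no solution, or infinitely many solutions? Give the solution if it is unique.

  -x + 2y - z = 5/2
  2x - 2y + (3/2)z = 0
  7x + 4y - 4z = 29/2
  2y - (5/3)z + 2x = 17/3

x = 3/2, y = 3, z = 2

Row-reduce the augmented matrix:
R1 ← R1 / (-1).
R2 ← R2 − 2·R1.
R3 ← R3 − 7·R1.
R4 ← R4 − 2·R1.
R2 ← R2 / (2).
R1 ← R1 + 2·R2.
R3 ← R3 − 18·R2.
R4 ← R4 − 6·R2.
R3 ← R3 / (-13/2).
R1 ← R1 − 1/2·R3.
R2 ← R2 + 1/4·R3.
R4 ← R4 + 13/6·R3.
R4 reduces to 0 = 0, so the extra equation is consistent.
Reading off the reduced rows gives x = 3/2, y = 3, z = 2.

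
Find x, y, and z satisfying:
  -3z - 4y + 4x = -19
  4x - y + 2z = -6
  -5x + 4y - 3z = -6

Row-reduce the augmented matrix:
R1 ← R1 / (4).
R2 ← R2 − 4·R1.
R3 ← R3 + 5·R1.
R2 ← R2 / (3).
R1 ← R1 + 1·R2.
R3 ← R3 + 1·R2.
R3 ← R3 / (-61/12).
R1 ← R1 − 11/12·R3.
R2 ← R2 − 5/3·R3.
Reading off the reduced rows gives x = -5, y = -4, z = 5.

x = -5, y = -4, z = 5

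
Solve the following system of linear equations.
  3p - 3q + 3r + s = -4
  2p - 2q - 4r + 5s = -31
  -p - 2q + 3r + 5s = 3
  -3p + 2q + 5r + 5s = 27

Row-reduce the augmented matrix:
R1 ← R1 / (3).
R2 ← R2 − 2·R1.
R3 ← R3 + 1·R1.
R4 ← R4 + 3·R1.
Swap R2 and R3.
R2 ← R2 / (-3).
R1 ← R1 + 1·R2.
R4 ← R4 + 1·R2.
R3 ← R3 / (-6).
R1 ← R1 + 1/3·R3.
R2 ← R2 + 4/3·R3.
R4 ← R4 − 20/3·R3.
R4 ← R4 / (244/27).
R1 ← R1 + 91/54·R4.
R2 ← R2 + 74/27·R4.
R3 ← R3 + 13/18·R4.
Reading off the reduced rows gives p = -2, q = 3, r = 4, s = -1.

p = -2, q = 3, r = 4, s = -1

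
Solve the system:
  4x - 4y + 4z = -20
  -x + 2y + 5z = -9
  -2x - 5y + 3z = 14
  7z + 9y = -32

x = -5, y = -2, z = -2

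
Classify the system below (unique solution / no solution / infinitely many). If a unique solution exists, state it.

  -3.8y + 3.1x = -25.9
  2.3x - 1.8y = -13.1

x = -1, y = 6

Row-reduce the augmented matrix:
R1 ← R1 / (31/10).
R2 ← R2 − 23/10·R1.
R2 ← R2 / (158/155).
R1 ← R1 + 38/31·R2.
Reading off the reduced rows gives x = -1, y = 6.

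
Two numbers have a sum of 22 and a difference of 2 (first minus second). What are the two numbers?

first number: 12, second number: 10

Let x = first number, y = second number.
  x + y = 22
  x - y = 2
From equation 1: x = 22 − y.
Substitute into equation 2 and solve: y = 10.
Then x = 12.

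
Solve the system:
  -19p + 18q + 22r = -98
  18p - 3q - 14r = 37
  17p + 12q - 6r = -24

infinitely many solutions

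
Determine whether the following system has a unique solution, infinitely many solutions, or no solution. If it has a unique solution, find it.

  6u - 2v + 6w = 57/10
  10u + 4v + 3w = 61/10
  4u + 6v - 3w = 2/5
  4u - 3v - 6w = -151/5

Row-reduce the augmented matrix:
R1 ← R1 / (6).
R2 ← R2 − 10·R1.
R3 ← R3 − 4·R1.
R4 ← R4 − 4·R1.
R2 ← R2 / (22/3).
R1 ← R1 + 1/3·R2.
R3 ← R3 − 22/3·R2.
R4 ← R4 + 5/3·R2.
Swap R3 and R4.
R3 ← R3 / (-255/22).
R1 ← R1 − 15/22·R3.
R2 ← R2 + 21/22·R3.
R4 reduces to 0 = 0, so the extra equation is consistent.
Reading off the reduced rows gives u = -5/4, v = 12/5, w = 3.

u = -5/4, v = 12/5, w = 3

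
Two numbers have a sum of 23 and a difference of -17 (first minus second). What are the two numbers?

first number: 3, second number: 20

Let x = first number, y = second number.
  x + y = 23
  x - y = -17
From equation 1: x = 23 − y.
Substitute into equation 2 and solve: y = 20.
Then x = 3.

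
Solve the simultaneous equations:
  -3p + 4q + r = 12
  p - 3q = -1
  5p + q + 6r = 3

Row-reduce the augmented matrix:
R1 ← R1 / (-3).
R2 ← R2 − 1·R1.
R3 ← R3 − 5·R1.
R2 ← R2 / (-5/3).
R1 ← R1 + 4/3·R2.
R3 ← R3 − 23/3·R2.
R3 ← R3 / (46/5).
R1 ← R1 + 3/5·R3.
R2 ← R2 + 1/5·R3.
Reading off the reduced rows gives p = -4, q = -1, r = 4.

p = -4, q = -1, r = 4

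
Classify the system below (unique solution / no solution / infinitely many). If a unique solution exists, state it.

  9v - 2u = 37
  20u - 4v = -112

u = -5, v = 3

Row-reduce the augmented matrix:
R1 ← R1 / (-2).
R2 ← R2 − 20·R1.
R2 ← R2 / (86).
R1 ← R1 + 9/2·R2.
Reading off the reduced rows gives u = -5, v = 3.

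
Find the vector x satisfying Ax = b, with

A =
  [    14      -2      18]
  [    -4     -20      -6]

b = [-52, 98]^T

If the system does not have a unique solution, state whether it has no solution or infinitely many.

infinitely many solutions

Row-reduce:
R1 ← R1 / (14).
R2 ← R2 + 4·R1.
R2 ← R2 / (-144/7).
R1 ← R1 + 1/7·R2.
Rank is 2 with 3 unknowns, leaving x_3 free.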